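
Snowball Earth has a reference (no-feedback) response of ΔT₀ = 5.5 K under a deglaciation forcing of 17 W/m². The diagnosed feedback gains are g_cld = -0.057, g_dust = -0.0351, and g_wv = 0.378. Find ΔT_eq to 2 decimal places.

7.70 K

Total gain g = -0.057 − 0.0351 + 0.378 = 0.2859.
Amplification A = 1/(1 − 0.2859) = 1.4.
ΔT = 5.5 × 1.4 = 7.70 K.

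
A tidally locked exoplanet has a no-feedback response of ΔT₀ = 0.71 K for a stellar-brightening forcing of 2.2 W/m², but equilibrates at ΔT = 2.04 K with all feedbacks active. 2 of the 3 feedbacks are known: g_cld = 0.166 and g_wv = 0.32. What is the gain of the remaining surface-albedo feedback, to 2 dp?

0.17

Amplification A = ΔT/ΔT₀ = 2.04/0.71 = 2.873.
Total gain g = 1 − 1/A = 1 − 1/2.873 = 0.6519.
Known gains sum to 0.166 + 0.32 = 0.486.
g_alb = 0.6519 − 0.486 = 0.17.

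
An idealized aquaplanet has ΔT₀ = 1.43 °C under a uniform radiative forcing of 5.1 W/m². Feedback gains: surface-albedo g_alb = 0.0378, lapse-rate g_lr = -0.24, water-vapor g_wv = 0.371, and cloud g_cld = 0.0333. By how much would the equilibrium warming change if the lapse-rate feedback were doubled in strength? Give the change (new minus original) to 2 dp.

Original: g = 0.2021, ΔT = 1.43/(1−0.2021) = 1.7922 °C.
With doubled lapse-rate: g' = -0.0379, ΔT' = 1.43/(1+0.0379) = 1.3778 °C.
Change = 1.3778 − 1.7922 = -0.41 °C.

-0.41 °C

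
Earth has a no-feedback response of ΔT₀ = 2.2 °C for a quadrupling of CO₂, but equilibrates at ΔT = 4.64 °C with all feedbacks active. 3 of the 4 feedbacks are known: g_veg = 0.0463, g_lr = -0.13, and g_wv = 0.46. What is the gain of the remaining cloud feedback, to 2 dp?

Amplification A = ΔT/ΔT₀ = 4.64/2.2 = 2.109.
Total gain g = 1 − 1/A = 1 − 1/2.109 = 0.5258.
Known gains sum to 0.0463 − 0.13 + 0.46 = 0.3763.
g_cld = 0.5258 − 0.3763 = 0.15.

0.15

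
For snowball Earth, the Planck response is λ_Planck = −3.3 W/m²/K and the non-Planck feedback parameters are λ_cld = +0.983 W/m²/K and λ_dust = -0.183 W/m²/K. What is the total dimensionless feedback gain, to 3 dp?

Convert to gains: g_cld = 0.983/3.3 = 0.2979; g_dust = -0.183/3.3 = -0.05545.
Total gain g = 0.24245.

0.242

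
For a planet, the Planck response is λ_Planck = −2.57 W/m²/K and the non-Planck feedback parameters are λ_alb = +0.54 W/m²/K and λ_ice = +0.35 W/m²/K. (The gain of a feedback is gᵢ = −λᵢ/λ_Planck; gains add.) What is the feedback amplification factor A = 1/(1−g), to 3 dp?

1.530

Convert to gains: g_alb = 0.54/2.57 = 0.2101; g_ice = 0.35/2.57 = 0.1362.
Total gain g = 0.3463.
A = 1/(1 − 0.3463) = 1.530.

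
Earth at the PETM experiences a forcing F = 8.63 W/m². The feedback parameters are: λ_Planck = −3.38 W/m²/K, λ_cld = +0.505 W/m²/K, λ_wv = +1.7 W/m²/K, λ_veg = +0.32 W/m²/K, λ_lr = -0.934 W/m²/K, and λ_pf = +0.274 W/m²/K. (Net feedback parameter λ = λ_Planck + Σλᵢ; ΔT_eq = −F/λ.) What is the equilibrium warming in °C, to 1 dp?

5.7 °C

Net feedback parameter λ = (−3.38) + (+0.505) + (+1.7) + (+0.32) + (-0.934) + (+0.274) = -1.515 W/m²/K.
ΔT = −F/λ = −8.63/(-1.515) = 5.7 °C.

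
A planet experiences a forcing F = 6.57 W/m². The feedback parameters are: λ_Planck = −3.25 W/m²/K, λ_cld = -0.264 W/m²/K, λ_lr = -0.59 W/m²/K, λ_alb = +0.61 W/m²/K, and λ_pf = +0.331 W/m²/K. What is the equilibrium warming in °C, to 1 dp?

Net feedback parameter λ = (−3.25) + (-0.264) + (-0.59) + (+0.61) + (+0.331) = -3.163 W/m²/K.
ΔT = −F/λ = −6.57/(-3.163) = 2.1 °C.

2.1 °C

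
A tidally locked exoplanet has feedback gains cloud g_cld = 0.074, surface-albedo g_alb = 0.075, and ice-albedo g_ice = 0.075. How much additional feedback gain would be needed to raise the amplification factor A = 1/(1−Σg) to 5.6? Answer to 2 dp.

Current total gain = 0.224.
Target gain for A = 5.6: g* = 1 − 1/5.6 = 0.8214.
Additional gain needed = 0.8214 − 0.224 = 0.60.

0.60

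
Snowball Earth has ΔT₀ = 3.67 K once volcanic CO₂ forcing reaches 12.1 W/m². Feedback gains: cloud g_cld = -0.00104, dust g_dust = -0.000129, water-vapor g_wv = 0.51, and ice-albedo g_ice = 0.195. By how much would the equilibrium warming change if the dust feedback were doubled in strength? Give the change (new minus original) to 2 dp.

Original: g = 0.703831, ΔT = 3.67/(1−0.703831) = 12.3916 K.
With doubled dust: g' = 0.703702, ΔT' = 3.67/(1−0.703702) = 12.3862 K.
Change = 12.3862 − 12.3916 = -0.01 K.

-0.01 K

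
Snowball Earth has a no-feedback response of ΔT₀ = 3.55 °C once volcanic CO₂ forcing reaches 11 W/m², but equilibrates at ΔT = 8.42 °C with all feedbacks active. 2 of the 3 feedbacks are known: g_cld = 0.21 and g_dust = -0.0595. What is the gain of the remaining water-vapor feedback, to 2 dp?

Amplification A = ΔT/ΔT₀ = 8.42/3.55 = 2.372.
Total gain g = 1 − 1/A = 1 − 1/2.372 = 0.5784.
Known gains sum to 0.21 − 0.0595 = 0.1505.
g_wv = 0.5784 − 0.1505 = 0.43.

0.43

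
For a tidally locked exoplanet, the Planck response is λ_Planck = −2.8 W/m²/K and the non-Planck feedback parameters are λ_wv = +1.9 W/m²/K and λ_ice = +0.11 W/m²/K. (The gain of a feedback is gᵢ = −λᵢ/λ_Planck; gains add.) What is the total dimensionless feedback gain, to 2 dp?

0.72

Convert to gains: g_wv = 1.9/2.8 = 0.6786; g_ice = 0.11/2.8 = 0.03929.
Total gain g = 0.71789.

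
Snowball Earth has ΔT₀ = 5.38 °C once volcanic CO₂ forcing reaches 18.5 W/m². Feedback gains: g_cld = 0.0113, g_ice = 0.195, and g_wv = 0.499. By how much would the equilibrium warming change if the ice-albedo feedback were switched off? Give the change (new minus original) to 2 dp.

Original: g = 0.7053, ΔT = 5.38/(1−0.7053) = 18.2559 °C.
Without ice-albedo: g' = 0.5103, ΔT' = 5.38/(1−0.5103) = 10.9863 °C.
Change = 10.9863 − 18.2559 = -7.27 °C.

-7.27 °C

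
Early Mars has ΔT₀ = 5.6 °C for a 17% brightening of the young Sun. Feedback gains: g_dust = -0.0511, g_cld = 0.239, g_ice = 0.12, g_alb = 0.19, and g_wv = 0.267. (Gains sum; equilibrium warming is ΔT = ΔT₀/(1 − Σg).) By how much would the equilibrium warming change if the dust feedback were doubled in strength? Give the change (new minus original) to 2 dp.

Original: g = 0.7649, ΔT = 5.6/(1−0.7649) = 23.8197 °C.
With doubled dust: g' = 0.7138, ΔT' = 5.6/(1−0.7138) = 19.5667 °C.
Change = 19.5667 − 23.8197 = -4.25 °C.

-4.25 °C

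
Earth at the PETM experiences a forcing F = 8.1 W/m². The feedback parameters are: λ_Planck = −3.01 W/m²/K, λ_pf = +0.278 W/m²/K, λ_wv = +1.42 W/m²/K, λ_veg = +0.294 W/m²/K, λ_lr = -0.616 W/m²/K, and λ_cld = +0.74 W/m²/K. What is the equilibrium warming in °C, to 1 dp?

9.1 °C

Net feedback parameter λ = (−3.01) + (+0.278) + (+1.42) + (+0.294) + (-0.616) + (+0.74) = -0.894 W/m²/K.
ΔT = −F/λ = −8.1/(-0.894) = 9.1 °C.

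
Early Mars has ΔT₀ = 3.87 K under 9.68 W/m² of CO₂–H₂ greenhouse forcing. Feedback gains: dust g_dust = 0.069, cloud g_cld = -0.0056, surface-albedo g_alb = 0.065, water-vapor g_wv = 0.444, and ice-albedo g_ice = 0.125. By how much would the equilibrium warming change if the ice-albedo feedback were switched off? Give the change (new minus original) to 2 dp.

-3.74 K

Original: g = 0.6974, ΔT = 3.87/(1−0.6974) = 12.7892 K.
Without ice-albedo: g' = 0.5724, ΔT' = 3.87/(1−0.5724) = 9.0505 K.
Change = 9.0505 − 12.7892 = -3.74 K.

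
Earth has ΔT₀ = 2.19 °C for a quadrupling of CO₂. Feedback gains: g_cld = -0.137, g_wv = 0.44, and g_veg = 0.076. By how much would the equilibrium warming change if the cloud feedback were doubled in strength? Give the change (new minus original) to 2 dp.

-0.64 °C

Original: g = 0.379, ΔT = 2.19/(1−0.379) = 3.5266 °C.
With doubled cloud: g' = 0.242, ΔT' = 2.19/(1−0.242) = 2.8892 °C.
Change = 2.8892 − 3.5266 = -0.64 °C.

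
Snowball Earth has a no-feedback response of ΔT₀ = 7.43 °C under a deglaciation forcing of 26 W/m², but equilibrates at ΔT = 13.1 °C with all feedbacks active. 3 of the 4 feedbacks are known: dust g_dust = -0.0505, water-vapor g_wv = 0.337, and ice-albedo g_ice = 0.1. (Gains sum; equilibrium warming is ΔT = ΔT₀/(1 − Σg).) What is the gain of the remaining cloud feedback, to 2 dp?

Amplification A = ΔT/ΔT₀ = 13.1/7.43 = 1.763.
Total gain g = 1 − 1/A = 1 − 1/1.763 = 0.4328.
Known gains sum to -0.0505 + 0.337 + 0.1 = 0.3865.
g_cld = 0.4328 − 0.3865 = 0.05.

0.05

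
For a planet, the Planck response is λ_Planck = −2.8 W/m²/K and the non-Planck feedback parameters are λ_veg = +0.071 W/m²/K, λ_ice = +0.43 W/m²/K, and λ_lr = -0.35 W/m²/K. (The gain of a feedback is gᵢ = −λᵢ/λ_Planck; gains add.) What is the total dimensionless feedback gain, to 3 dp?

Convert to gains: g_veg = 0.071/2.8 = 0.02536; g_ice = 0.43/2.8 = 0.1536; g_lr = -0.35/2.8 = -0.125.
Total gain g = 0.05396.

0.054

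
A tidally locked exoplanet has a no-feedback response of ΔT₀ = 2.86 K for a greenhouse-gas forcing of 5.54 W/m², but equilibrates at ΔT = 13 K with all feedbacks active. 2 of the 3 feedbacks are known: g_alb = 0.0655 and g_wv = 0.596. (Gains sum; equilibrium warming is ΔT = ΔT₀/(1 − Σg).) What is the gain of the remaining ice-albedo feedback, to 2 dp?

0.12

Amplification A = ΔT/ΔT₀ = 13/2.86 = 4.545.
Total gain g = 1 − 1/A = 1 − 1/4.545 = 0.78.
Known gains sum to 0.0655 + 0.596 = 0.6615.
g_ice = 0.78 − 0.6615 = 0.12.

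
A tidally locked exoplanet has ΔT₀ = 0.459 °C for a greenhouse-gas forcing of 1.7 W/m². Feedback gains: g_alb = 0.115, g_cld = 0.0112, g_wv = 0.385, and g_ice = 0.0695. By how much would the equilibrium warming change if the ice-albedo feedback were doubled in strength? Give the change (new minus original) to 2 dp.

0.22 °C

Original: g = 0.5807, ΔT = 0.459/(1−0.5807) = 1.0947 °C.
With doubled ice-albedo: g' = 0.6502, ΔT' = 0.459/(1−0.6502) = 1.3122 °C.
Change = 1.3122 − 1.0947 = 0.22 °C.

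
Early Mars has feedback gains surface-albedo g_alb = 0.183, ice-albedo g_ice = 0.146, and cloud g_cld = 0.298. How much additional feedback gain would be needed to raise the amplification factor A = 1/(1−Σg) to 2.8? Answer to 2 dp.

Current total gain = 0.627.
Target gain for A = 2.8: g* = 1 − 1/2.8 = 0.6429.
Additional gain needed = 0.6429 − 0.627 = 0.02.

0.02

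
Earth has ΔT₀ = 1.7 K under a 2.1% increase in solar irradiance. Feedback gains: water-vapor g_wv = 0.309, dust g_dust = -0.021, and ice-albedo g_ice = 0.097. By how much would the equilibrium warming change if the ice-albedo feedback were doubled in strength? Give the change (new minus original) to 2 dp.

Original: g = 0.385, ΔT = 1.7/(1−0.385) = 2.7642 K.
With doubled ice-albedo: g' = 0.482, ΔT' = 1.7/(1−0.482) = 3.2819 K.
Change = 3.2819 − 2.7642 = 0.52 K.

0.52 K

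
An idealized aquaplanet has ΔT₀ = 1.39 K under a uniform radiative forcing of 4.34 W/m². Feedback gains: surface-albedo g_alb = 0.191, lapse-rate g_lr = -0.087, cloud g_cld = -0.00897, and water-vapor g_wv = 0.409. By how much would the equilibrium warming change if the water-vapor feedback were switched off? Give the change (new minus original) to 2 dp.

-1.27 K

Original: g = 0.50403, ΔT = 1.39/(1−0.50403) = 2.8026 K.
Without water-vapor: g' = 0.09503, ΔT' = 1.39/(1−0.09503) = 1.5360 K.
Change = 1.5360 − 2.8026 = -1.27 K.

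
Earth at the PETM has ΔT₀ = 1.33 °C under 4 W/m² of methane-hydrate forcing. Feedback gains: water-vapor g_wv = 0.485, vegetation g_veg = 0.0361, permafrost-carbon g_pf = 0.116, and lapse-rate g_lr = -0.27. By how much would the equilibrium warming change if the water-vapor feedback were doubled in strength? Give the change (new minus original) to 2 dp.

6.89 °C

Original: g = 0.3671, ΔT = 1.33/(1−0.3671) = 2.1014 °C.
With doubled water-vapor: g' = 0.8521, ΔT' = 1.33/(1−0.8521) = 8.9926 °C.
Change = 8.9926 − 2.1014 = 6.89 °C.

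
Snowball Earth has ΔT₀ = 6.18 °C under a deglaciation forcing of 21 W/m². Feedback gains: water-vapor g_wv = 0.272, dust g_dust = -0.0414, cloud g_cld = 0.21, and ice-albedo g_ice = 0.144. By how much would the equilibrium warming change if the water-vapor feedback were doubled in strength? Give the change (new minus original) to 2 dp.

Original: g = 0.5846, ΔT = 6.18/(1−0.5846) = 14.8772 °C.
With doubled water-vapor: g' = 0.8566, ΔT' = 6.18/(1−0.8566) = 43.0962 °C.
Change = 43.0962 − 14.8772 = 28.22 °C.

28.22 °C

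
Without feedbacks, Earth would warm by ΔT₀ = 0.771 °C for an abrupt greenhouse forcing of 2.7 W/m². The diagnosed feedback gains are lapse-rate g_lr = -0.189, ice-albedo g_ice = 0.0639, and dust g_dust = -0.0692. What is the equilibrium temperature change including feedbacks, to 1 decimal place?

0.6 °C

Total gain g = -0.189 + 0.0639 − 0.0692 = -0.1943.
Amplification A = 1/(1 + 0.1943) = 0.8373.
ΔT = 0.771 × 0.8373 = 0.6 °C.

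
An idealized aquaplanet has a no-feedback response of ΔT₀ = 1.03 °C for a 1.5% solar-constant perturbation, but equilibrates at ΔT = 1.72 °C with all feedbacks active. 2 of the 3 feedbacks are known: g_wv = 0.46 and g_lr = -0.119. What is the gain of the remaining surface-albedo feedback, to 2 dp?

0.06

Amplification A = ΔT/ΔT₀ = 1.72/1.03 = 1.67.
Total gain g = 1 − 1/A = 1 − 1/1.67 = 0.4012.
Known gains sum to 0.46 − 0.119 = 0.341.
g_alb = 0.4012 − 0.341 = 0.06.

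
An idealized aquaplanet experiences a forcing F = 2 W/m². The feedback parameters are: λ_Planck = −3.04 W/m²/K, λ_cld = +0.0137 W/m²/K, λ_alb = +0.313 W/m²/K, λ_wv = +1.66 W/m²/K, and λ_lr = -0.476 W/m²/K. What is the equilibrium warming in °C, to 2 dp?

1.31 °C

Net feedback parameter λ = (−3.04) + (+0.0137) + (+0.313) + (+1.66) + (-0.476) = -1.5293 W/m²/K.
ΔT = −F/λ = −2/(-1.5293) = 1.31 °C.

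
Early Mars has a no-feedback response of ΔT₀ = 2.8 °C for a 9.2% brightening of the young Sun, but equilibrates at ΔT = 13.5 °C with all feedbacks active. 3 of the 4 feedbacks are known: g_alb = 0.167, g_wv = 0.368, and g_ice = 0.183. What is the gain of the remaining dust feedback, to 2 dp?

Amplification A = ΔT/ΔT₀ = 13.5/2.8 = 4.821.
Total gain g = 1 − 1/A = 1 − 1/4.821 = 0.7926.
Known gains sum to 0.167 + 0.368 + 0.183 = 0.718.
g_dust = 0.7926 − 0.718 = 0.07.

0.07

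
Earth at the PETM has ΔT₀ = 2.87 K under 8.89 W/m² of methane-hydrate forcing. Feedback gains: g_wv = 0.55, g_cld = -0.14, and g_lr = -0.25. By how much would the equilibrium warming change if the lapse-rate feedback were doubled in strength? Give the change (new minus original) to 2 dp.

-0.78 K

Original: g = 0.16, ΔT = 2.87/(1−0.16) = 3.4167 K.
With doubled lapse-rate: g' = -0.09, ΔT' = 2.87/(1+0.09) = 2.6330 K.
Change = 2.6330 − 3.4167 = -0.78 K.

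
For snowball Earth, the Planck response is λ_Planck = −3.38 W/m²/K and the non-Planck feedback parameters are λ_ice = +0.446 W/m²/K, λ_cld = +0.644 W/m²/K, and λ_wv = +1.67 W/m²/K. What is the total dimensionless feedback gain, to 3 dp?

0.817

Convert to gains: g_ice = 0.446/3.38 = 0.132; g_cld = 0.644/3.38 = 0.1905; g_wv = 1.67/3.38 = 0.4941.
Total gain g = 0.8166.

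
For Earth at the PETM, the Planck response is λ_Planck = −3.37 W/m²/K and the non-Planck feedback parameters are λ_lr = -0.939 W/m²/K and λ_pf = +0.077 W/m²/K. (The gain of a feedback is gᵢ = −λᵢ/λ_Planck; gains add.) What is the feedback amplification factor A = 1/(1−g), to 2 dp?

Convert to gains: g_lr = -0.939/3.37 = -0.2786; g_pf = 0.077/3.37 = 0.02285.
Total gain g = -0.25575.
A = 1/(1 + 0.25575) = 0.80.

0.80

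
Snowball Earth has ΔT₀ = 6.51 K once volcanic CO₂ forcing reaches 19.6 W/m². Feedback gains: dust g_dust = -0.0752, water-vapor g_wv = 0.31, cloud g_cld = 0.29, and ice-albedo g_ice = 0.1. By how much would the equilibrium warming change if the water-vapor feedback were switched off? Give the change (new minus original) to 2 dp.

Original: g = 0.6248, ΔT = 6.51/(1−0.6248) = 17.3507 K.
Without water-vapor: g' = 0.3148, ΔT' = 6.51/(1−0.3148) = 9.5009 K.
Change = 9.5009 − 17.3507 = -7.85 K.

-7.85 K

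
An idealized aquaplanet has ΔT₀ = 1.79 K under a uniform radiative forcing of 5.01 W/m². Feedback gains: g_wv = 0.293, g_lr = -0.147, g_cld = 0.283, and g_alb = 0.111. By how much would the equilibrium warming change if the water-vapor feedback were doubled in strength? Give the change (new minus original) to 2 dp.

6.83 K

Original: g = 0.54, ΔT = 1.79/(1−0.54) = 3.8913 K.
With doubled water-vapor: g' = 0.833, ΔT' = 1.79/(1−0.833) = 10.7186 K.
Change = 10.7186 − 3.8913 = 6.83 K.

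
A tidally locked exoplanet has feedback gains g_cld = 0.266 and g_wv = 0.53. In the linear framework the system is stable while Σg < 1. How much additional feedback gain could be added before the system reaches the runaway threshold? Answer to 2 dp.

0.20

Current total gain = 0.266 + 0.53 = 0.796.
Margin to runaway = 1 − 0.796 = 0.20.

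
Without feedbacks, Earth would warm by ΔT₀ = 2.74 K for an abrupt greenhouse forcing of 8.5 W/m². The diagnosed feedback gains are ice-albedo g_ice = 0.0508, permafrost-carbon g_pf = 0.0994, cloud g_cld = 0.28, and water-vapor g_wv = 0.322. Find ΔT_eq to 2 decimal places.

11.06 K

Total gain g = 0.0508 + 0.0994 + 0.28 + 0.322 = 0.7522.
Amplification A = 1/(1 − 0.7522) = 4.036.
ΔT = 2.74 × 4.036 = 11.06 K.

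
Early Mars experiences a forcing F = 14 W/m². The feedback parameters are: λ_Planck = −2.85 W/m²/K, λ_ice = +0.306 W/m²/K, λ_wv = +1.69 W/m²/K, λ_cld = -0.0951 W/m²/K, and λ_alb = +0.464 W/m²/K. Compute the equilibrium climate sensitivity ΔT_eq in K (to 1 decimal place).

28.9 K

Net feedback parameter λ = (−2.85) + (+0.306) + (+1.69) + (-0.0951) + (+0.464) = -0.4851 W/m²/K.
ΔT = −F/λ = −14/(-0.4851) = 28.9 K.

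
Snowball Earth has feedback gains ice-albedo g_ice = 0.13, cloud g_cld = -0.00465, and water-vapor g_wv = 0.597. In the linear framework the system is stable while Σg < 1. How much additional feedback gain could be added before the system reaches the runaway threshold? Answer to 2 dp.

Current total gain = 0.13 − 0.00465 + 0.597 = 0.72235.
Margin to runaway = 1 − 0.72235 = 0.28.

0.28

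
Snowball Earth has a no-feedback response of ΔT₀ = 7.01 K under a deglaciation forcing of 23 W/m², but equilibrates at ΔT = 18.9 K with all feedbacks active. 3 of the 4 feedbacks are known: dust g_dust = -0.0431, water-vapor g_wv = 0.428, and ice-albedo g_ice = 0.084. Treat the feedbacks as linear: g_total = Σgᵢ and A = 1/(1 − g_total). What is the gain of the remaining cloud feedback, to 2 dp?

0.16

Amplification A = ΔT/ΔT₀ = 18.9/7.01 = 2.696.
Total gain g = 1 − 1/A = 1 − 1/2.696 = 0.6291.
Known gains sum to -0.0431 + 0.428 + 0.084 = 0.4689.
g_cld = 0.6291 − 0.4689 = 0.16.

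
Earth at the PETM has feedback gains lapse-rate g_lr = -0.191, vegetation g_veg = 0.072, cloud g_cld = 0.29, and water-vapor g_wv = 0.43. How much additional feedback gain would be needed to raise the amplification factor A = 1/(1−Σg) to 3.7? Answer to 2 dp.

Current total gain = 0.601.
Target gain for A = 3.7: g* = 1 − 1/3.7 = 0.7297.
Additional gain needed = 0.7297 − 0.601 = 0.13.

0.13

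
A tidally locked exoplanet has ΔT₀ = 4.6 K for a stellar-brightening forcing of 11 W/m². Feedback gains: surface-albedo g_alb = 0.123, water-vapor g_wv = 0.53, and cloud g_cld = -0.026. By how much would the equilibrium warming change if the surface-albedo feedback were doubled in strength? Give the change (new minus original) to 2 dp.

6.07 K

Original: g = 0.627, ΔT = 4.6/(1−0.627) = 12.3324 K.
With doubled surface-albedo: g' = 0.75, ΔT' = 4.6/(1−0.75) = 18.4000 K.
Change = 18.4000 − 12.3324 = 6.07 K.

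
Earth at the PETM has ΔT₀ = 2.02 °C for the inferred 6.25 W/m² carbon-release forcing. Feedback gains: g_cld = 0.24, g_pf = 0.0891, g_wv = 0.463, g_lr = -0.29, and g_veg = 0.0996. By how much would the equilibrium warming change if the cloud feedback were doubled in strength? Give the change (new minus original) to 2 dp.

7.69 °C

Original: g = 0.6017, ΔT = 2.02/(1−0.6017) = 5.0716 °C.
With doubled cloud: g' = 0.8417, ΔT' = 2.02/(1−0.8417) = 12.7606 °C.
Change = 12.7606 − 5.0716 = 7.69 °C.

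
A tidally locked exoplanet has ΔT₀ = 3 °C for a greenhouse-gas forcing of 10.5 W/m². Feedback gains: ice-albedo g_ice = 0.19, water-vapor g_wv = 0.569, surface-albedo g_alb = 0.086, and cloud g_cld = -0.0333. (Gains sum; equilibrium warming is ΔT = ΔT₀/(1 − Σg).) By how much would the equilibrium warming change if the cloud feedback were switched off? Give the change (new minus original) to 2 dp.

3.42 °C

Original: g = 0.8117, ΔT = 3/(1−0.8117) = 15.9320 °C.
Without cloud: g' = 0.845, ΔT' = 3/(1−0.845) = 19.3548 °C.
Change = 19.3548 − 15.9320 = 3.42 °C.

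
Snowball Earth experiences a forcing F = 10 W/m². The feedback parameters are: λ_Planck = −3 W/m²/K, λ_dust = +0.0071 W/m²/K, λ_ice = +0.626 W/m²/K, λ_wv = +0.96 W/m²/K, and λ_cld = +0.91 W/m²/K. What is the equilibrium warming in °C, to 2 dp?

Net feedback parameter λ = (−3) + (+0.0071) + (+0.626) + (+0.96) + (+0.91) = -0.4969 W/m²/K.
ΔT = −F/λ = −10/(-0.4969) = 20.12 °C.

20.12 °C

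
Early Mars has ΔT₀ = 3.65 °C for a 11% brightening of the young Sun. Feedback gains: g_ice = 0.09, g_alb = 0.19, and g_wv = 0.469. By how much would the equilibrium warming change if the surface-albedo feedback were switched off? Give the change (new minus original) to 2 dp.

-6.27 °C

Original: g = 0.749, ΔT = 3.65/(1−0.749) = 14.5418 °C.
Without surface-albedo: g' = 0.559, ΔT' = 3.65/(1−0.559) = 8.2766 °C.
Change = 8.2766 − 14.5418 = -6.27 °C.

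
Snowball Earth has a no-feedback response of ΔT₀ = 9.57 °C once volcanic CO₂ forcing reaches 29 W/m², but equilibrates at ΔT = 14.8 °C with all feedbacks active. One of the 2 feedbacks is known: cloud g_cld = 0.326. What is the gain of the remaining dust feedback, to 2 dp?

0.03

Amplification A = ΔT/ΔT₀ = 14.8/9.57 = 1.546.
Total gain g = 1 − 1/A = 1 − 1/1.546 = 0.3532.
The known gain is 0.326.
g_dust = 0.3532 − 0.326 = 0.03.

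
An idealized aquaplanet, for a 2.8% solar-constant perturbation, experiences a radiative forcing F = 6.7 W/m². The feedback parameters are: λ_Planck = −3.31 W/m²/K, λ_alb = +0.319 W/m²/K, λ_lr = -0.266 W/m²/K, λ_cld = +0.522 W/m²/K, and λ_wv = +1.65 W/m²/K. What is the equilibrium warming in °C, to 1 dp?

Net feedback parameter λ = (−3.31) + (+0.319) + (-0.266) + (+0.522) + (+1.65) = -1.085 W/m²/K.
ΔT = −F/λ = −6.7/(-1.085) = 6.2 °C.

6.2 °C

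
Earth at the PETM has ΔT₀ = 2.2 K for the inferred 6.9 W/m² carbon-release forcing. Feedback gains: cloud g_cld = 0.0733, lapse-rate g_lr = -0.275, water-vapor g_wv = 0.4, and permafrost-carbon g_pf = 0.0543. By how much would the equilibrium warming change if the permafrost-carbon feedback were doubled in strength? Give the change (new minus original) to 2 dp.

0.23 K

Original: g = 0.2526, ΔT = 2.2/(1−0.2526) = 2.9435 K.
With doubled permafrost-carbon: g' = 0.3069, ΔT' = 2.2/(1−0.3069) = 3.1741 K.
Change = 3.1741 − 2.9435 = 0.23 K.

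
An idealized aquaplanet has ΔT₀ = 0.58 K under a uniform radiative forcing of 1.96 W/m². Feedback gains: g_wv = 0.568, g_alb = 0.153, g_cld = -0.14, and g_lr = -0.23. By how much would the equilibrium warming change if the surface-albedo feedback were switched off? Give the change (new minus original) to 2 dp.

-0.17 K

Original: g = 0.351, ΔT = 0.58/(1−0.351) = 0.8937 K.
Without surface-albedo: g' = 0.198, ΔT' = 0.58/(1−0.198) = 0.7232 K.
Change = 0.7232 − 0.8937 = -0.17 K.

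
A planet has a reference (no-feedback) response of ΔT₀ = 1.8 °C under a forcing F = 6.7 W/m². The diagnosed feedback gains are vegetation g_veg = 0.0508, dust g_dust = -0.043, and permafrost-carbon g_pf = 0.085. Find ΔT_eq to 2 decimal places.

Total gain g = 0.0508 − 0.043 + 0.085 = 0.0928.
Amplification A = 1/(1 − 0.0928) = 1.102.
ΔT = 1.8 × 1.102 = 1.98 °C.

1.98 °C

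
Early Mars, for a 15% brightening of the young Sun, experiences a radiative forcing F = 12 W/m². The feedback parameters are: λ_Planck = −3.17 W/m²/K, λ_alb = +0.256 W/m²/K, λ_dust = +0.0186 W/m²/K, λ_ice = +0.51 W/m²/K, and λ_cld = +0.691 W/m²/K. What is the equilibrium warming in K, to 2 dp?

Net feedback parameter λ = (−3.17) + (+0.256) + (+0.0186) + (+0.51) + (+0.691) = -1.6944 W/m²/K.
ΔT = −F/λ = −12/(-1.6944) = 7.08 K.

7.08 K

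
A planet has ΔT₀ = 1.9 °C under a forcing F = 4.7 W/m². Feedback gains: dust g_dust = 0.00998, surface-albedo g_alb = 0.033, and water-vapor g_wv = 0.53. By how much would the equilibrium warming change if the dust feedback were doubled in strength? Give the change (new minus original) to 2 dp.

0.11 °C

Original: g = 0.57298, ΔT = 1.9/(1−0.57298) = 4.4494 °C.
With doubled dust: g' = 0.58296, ΔT' = 1.9/(1−0.58296) = 4.5559 °C.
Change = 4.5559 − 4.4494 = 0.11 °C.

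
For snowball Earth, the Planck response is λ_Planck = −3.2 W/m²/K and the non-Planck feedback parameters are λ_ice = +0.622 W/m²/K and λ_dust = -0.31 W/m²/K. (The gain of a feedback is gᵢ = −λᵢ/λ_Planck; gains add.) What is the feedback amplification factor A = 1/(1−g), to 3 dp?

Convert to gains: g_ice = 0.622/3.2 = 0.1944; g_dust = -0.31/3.2 = -0.09687.
Total gain g = 0.09753.
A = 1/(1 − 0.09753) = 1.108.

1.108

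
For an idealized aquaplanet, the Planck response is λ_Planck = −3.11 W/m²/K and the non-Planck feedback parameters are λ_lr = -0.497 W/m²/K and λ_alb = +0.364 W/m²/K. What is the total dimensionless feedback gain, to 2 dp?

Convert to gains: g_lr = -0.497/3.11 = -0.1598; g_alb = 0.364/3.11 = 0.117.
Total gain g = -0.0428.

-0.04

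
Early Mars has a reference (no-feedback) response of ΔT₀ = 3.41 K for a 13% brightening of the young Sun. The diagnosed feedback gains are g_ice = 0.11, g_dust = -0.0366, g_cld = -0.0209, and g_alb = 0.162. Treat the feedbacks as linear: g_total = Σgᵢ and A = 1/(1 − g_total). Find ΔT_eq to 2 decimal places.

4.34 K

Total gain g = 0.11 − 0.0366 − 0.0209 + 0.162 = 0.2145.
Amplification A = 1/(1 − 0.2145) = 1.273.
ΔT = 3.41 × 1.273 = 4.34 K.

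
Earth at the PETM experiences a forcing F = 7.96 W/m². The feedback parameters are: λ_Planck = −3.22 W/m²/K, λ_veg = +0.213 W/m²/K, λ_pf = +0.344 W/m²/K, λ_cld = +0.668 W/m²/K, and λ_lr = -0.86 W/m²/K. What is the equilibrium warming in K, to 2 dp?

Net feedback parameter λ = (−3.22) + (+0.213) + (+0.344) + (+0.668) + (-0.86) = -2.855 W/m²/K.
ΔT = −F/λ = −7.96/(-2.855) = 2.79 K.

2.79 K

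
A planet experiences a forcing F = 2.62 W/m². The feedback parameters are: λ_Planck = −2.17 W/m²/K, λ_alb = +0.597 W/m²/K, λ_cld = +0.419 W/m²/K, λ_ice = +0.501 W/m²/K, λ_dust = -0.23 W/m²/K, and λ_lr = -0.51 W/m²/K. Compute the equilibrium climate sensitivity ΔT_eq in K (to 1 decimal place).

Net feedback parameter λ = (−2.17) + (+0.597) + (+0.419) + (+0.501) + (-0.23) + (-0.51) = -1.393 W/m²/K.
ΔT = −F/λ = −2.62/(-1.393) = 1.9 K.

1.9 K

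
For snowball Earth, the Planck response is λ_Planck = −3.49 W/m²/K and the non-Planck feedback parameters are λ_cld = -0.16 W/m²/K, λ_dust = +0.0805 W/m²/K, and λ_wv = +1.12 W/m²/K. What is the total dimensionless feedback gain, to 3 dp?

0.298

Convert to gains: g_cld = -0.16/3.49 = -0.04585; g_dust = 0.0805/3.49 = 0.02307; g_wv = 1.12/3.49 = 0.3209.
Total gain g = 0.29812.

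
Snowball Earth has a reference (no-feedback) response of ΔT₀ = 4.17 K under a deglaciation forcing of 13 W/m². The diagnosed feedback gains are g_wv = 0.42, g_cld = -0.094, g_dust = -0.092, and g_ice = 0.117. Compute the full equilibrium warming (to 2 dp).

6.43 K

Total gain g = 0.42 − 0.094 − 0.092 + 0.117 = 0.351.
Amplification A = 1/(1 − 0.351) = 1.541.
ΔT = 4.17 × 1.541 = 6.43 K.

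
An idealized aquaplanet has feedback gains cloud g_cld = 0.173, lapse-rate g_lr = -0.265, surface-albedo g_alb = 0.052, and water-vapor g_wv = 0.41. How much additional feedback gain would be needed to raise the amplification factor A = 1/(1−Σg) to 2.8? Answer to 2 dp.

0.27

Current total gain = 0.37.
Target gain for A = 2.8: g* = 1 − 1/2.8 = 0.6429.
Additional gain needed = 0.6429 − 0.37 = 0.27.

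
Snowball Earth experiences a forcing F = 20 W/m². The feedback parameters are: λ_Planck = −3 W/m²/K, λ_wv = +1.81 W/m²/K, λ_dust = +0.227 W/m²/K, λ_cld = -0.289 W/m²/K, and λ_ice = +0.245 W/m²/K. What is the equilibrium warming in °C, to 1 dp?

Net feedback parameter λ = (−3) + (+1.81) + (+0.227) + (-0.289) + (+0.245) = -1.007 W/m²/K.
ΔT = −F/λ = −20/(-1.007) = 19.9 °C.

19.9 °C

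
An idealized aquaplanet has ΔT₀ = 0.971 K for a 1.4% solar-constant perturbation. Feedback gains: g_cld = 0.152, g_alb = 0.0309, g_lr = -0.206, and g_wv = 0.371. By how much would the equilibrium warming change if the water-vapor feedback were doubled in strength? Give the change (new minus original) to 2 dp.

Original: g = 0.3479, ΔT = 0.971/(1−0.3479) = 1.4890 K.
With doubled water-vapor: g' = 0.7189, ΔT' = 0.971/(1−0.7189) = 3.4543 K.
Change = 3.4543 − 1.4890 = 1.97 K.

1.97 K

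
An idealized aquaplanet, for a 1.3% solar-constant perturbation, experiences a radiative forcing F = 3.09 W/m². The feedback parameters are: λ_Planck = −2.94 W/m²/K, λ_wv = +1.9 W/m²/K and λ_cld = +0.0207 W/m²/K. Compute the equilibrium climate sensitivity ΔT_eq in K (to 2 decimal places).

3.03 K

Net feedback parameter λ = (−2.94) + (+1.9) + (+0.0207) = -1.0193 W/m²/K.
ΔT = −F/λ = −3.09/(-1.0193) = 3.03 K.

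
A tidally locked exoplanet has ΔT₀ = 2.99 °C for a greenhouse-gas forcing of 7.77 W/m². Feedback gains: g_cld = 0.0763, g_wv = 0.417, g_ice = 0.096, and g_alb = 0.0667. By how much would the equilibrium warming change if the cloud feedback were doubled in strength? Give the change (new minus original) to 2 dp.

2.48 °C

Original: g = 0.656, ΔT = 2.99/(1−0.656) = 8.6919 °C.
With doubled cloud: g' = 0.7323, ΔT' = 2.99/(1−0.7323) = 11.1692 °C.
Change = 11.1692 − 8.6919 = 2.48 °C.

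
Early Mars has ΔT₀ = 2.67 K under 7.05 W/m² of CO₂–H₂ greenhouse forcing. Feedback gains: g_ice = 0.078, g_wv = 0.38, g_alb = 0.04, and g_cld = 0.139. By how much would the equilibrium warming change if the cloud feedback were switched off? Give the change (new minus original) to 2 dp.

-2.04 K

Original: g = 0.637, ΔT = 2.67/(1−0.637) = 7.3554 K.
Without cloud: g' = 0.498, ΔT' = 2.67/(1−0.498) = 5.3187 K.
Change = 5.3187 − 7.3554 = -2.04 K.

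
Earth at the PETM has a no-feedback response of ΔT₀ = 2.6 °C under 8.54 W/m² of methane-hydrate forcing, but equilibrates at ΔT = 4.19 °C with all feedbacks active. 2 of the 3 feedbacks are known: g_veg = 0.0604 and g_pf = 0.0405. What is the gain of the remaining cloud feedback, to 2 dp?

0.28

Amplification A = ΔT/ΔT₀ = 4.19/2.6 = 1.612.
Total gain g = 1 − 1/A = 1 − 1/1.612 = 0.3797.
Known gains sum to 0.0604 + 0.0405 = 0.1009.
g_cld = 0.3797 − 0.1009 = 0.28.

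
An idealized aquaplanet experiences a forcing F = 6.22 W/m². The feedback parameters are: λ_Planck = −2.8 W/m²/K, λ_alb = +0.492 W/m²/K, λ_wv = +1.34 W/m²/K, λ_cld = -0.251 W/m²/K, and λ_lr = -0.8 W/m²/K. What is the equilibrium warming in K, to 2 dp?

3.08 K

Net feedback parameter λ = (−2.8) + (+0.492) + (+1.34) + (-0.251) + (-0.8) = -2.019 W/m²/K.
ΔT = −F/λ = −6.22/(-2.019) = 3.08 K.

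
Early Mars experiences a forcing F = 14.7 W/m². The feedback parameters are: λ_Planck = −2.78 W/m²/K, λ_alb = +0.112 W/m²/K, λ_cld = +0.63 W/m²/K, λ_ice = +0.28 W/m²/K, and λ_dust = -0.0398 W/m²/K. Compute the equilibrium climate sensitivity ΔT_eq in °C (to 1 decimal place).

Net feedback parameter λ = (−2.78) + (+0.112) + (+0.63) + (+0.28) + (-0.0398) = -1.7978 W/m²/K.
ΔT = −F/λ = −14.7/(-1.7978) = 8.2 °C.

8.2 °C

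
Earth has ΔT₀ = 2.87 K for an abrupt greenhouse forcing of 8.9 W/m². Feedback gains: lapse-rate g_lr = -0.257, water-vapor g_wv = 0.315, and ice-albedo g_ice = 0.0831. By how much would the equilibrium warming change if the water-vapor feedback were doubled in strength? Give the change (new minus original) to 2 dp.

Original: g = 0.1411, ΔT = 2.87/(1−0.1411) = 3.3415 K.
With doubled water-vapor: g' = 0.4561, ΔT' = 2.87/(1−0.4561) = 5.2767 K.
Change = 5.2767 − 3.3415 = 1.94 K.

1.94 K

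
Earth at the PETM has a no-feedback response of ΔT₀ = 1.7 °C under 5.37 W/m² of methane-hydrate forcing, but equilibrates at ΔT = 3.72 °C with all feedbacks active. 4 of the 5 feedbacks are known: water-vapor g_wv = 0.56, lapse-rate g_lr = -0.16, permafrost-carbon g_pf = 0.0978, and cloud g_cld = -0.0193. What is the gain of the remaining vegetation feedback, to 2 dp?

Amplification A = ΔT/ΔT₀ = 3.72/1.7 = 2.188.
Total gain g = 1 − 1/A = 1 − 1/2.188 = 0.543.
Known gains sum to 0.56 − 0.16 + 0.0978 − 0.0193 = 0.4785.
g_veg = 0.543 − 0.4785 = 0.06.

0.06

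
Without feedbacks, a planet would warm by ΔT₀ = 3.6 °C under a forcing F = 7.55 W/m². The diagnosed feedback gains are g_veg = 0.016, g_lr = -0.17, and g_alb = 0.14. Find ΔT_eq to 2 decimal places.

3.55 °C

Total gain g = 0.016 − 0.17 + 0.14 = -0.014.
Amplification A = 1/(1 + 0.014) = 0.9862.
ΔT = 3.6 × 0.9862 = 3.55 °C.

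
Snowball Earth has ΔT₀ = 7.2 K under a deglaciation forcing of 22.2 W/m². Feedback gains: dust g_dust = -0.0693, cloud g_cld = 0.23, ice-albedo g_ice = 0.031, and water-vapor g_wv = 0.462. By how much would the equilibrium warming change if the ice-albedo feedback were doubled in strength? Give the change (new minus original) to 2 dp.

2.04 K

Original: g = 0.6537, ΔT = 7.2/(1−0.6537) = 20.7912 K.
With doubled ice-albedo: g' = 0.6847, ΔT' = 7.2/(1−0.6847) = 22.8354 K.
Change = 22.8354 − 20.7912 = 2.04 K.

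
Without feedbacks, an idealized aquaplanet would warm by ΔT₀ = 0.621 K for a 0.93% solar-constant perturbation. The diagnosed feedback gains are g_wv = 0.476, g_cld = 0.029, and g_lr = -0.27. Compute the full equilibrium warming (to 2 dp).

Total gain g = 0.476 + 0.029 − 0.27 = 0.235.
Amplification A = 1/(1 − 0.235) = 1.307.
ΔT = 0.621 × 1.307 = 0.81 K.

0.81 K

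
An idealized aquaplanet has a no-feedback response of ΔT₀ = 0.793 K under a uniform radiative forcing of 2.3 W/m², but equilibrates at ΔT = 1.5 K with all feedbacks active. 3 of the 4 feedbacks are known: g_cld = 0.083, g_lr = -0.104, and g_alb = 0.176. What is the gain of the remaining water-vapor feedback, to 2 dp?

0.32

Amplification A = ΔT/ΔT₀ = 1.5/0.793 = 1.892.
Total gain g = 1 − 1/A = 1 − 1/1.892 = 0.4715.
Known gains sum to 0.083 − 0.104 + 0.176 = 0.155.
g_wv = 0.4715 − 0.155 = 0.32.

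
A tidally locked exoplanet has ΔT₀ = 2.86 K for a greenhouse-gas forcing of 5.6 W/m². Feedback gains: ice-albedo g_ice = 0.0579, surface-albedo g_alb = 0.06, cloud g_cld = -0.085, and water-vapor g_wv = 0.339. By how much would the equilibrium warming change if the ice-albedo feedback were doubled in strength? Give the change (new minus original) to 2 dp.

Original: g = 0.3719, ΔT = 2.86/(1−0.3719) = 4.5534 K.
With doubled ice-albedo: g' = 0.4298, ΔT' = 2.86/(1−0.4298) = 5.0158 K.
Change = 5.0158 − 4.5534 = 0.46 K.

0.46 K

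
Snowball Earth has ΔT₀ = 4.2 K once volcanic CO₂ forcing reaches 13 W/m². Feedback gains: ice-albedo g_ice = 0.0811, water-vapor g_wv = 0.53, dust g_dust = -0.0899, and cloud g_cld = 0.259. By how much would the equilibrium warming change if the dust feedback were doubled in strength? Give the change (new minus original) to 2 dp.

-5.55 K

Original: g = 0.7802, ΔT = 4.2/(1−0.7802) = 19.1083 K.
With doubled dust: g' = 0.6903, ΔT' = 4.2/(1−0.6903) = 13.5615 K.
Change = 13.5615 − 19.1083 = -5.55 K.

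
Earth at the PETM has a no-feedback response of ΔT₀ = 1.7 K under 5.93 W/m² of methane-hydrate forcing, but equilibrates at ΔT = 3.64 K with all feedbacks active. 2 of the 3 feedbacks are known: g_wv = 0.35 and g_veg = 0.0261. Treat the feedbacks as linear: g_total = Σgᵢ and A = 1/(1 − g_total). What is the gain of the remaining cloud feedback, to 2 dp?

Amplification A = ΔT/ΔT₀ = 3.64/1.7 = 2.141.
Total gain g = 1 − 1/A = 1 − 1/2.141 = 0.5329.
Known gains sum to 0.35 + 0.0261 = 0.3761.
g_cld = 0.5329 − 0.3761 = 0.16.

0.16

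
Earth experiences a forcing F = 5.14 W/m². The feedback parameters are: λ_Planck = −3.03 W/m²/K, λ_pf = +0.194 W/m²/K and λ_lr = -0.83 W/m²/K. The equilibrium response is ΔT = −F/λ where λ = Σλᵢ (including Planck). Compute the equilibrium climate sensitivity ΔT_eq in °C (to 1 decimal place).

1.4 °C

Net feedback parameter λ = (−3.03) + (+0.194) + (-0.83) = -3.666 W/m²/K.
ΔT = −F/λ = −5.14/(-3.666) = 1.4 °C.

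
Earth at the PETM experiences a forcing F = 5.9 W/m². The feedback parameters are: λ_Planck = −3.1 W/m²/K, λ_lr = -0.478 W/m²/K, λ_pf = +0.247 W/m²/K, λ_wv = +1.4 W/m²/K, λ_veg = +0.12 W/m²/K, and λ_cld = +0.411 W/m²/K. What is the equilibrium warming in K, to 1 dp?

4.2 K

Net feedback parameter λ = (−3.1) + (-0.478) + (+0.247) + (+1.4) + (+0.12) + (+0.411) = -1.4 W/m²/K.
ΔT = −F/λ = −5.9/(-1.4) = 4.2 K.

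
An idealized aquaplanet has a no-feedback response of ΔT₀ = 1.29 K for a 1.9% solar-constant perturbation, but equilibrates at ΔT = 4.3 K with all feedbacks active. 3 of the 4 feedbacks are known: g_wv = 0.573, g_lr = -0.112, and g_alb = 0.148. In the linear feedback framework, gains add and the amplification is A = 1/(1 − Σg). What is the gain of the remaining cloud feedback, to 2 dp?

0.09

Amplification A = ΔT/ΔT₀ = 4.3/1.29 = 3.333.
Total gain g = 1 − 1/A = 1 − 1/3.333 = 0.7.
Known gains sum to 0.573 − 0.112 + 0.148 = 0.609.
g_cld = 0.7 − 0.609 = 0.09.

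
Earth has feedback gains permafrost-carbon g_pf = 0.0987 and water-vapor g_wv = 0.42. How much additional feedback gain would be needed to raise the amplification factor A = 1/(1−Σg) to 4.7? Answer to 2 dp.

Current total gain = 0.5187.
Target gain for A = 4.7: g* = 1 − 1/4.7 = 0.7872.
Additional gain needed = 0.7872 − 0.5187 = 0.27.

0.27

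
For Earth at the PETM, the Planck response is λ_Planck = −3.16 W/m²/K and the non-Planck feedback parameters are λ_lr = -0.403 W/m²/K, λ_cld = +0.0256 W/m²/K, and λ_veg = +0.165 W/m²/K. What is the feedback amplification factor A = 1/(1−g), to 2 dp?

Convert to gains: g_lr = -0.403/3.16 = -0.1275; g_cld = 0.0256/3.16 = 0.008101; g_veg = 0.165/3.16 = 0.05222.
Total gain g = -0.067179.
A = 1/(1 + 0.067179) = 0.94.

0.94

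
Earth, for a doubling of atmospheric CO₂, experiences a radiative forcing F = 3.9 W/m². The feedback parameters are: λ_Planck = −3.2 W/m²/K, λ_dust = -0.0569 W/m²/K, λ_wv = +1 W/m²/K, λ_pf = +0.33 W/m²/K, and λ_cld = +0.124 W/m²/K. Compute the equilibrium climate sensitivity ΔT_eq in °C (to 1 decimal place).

2.2 °C

Net feedback parameter λ = (−3.2) + (-0.0569) + (+1) + (+0.33) + (+0.124) = -1.8029 W/m²/K.
ΔT = −F/λ = −3.9/(-1.8029) = 2.2 °C.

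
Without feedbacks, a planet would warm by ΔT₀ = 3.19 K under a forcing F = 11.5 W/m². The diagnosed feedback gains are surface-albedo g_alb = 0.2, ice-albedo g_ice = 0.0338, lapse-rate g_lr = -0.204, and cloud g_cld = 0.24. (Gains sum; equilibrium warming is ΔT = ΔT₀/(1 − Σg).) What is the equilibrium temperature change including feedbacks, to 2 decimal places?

4.37 K

Total gain g = 0.2 + 0.0338 − 0.204 + 0.24 = 0.2698.
Amplification A = 1/(1 − 0.2698) = 1.369.
ΔT = 3.19 × 1.369 = 4.37 K.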